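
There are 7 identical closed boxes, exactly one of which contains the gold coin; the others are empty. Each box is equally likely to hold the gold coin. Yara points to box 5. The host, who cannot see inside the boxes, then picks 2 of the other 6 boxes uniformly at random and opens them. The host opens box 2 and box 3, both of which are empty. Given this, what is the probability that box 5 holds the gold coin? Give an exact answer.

Because the host chose which boxes to open without knowing where the gold coin is, the choice is independent of the prize location. Learning that none of the 2 opened boxes holds the gold coin simply rules out those 2 locations and leaves the remaining 5 boxes still equally likely by symmetry.
So P(the gold coin in box 5) = 1/5.

1/5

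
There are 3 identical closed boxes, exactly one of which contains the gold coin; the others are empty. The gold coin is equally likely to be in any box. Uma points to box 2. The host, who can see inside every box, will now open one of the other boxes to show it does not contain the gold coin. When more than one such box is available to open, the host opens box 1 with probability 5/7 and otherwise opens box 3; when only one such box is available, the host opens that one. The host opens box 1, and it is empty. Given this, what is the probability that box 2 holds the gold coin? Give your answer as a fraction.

Apply Bayes' rule, conditioning on where the gold coin actually is.
If it is in box 1 (prior 1/3): the host opened box 1, so this case is ruled out; weight (1/3)·0 = 0.
If it is in box 2 (prior 1/3): box 1 is available, opened with probability 5/7; weight (1/3)·(5/7) = 5/21.
If it is in box 3 (prior 1/3): only box 1 is available, probability 1; weight (1/3)·1 = 1/3.
The weights sum to 4/7.
So P(the gold coin in box 2 | the host opened box 1) = (5/21) / (4/7) = 5/12.

5/12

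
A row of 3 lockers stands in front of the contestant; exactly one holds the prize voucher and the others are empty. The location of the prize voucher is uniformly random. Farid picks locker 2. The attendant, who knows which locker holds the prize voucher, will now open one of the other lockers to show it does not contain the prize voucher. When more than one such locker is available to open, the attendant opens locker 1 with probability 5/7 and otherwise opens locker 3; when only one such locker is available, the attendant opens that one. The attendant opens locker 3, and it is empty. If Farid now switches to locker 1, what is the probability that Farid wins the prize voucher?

7/9

Consider each possible location of the prize voucher in turn.
If it is in locker 1 (prior 1/3): only locker 3 is available, probability 1; weight (1/3)·1 = 1/3.
If it is in locker 2 (prior 1/3): locker 1 is available but not opened, probability 2/7; weight (1/3)·(2/7) = 2/21.
If it is in locker 3 (prior 1/3): the attendant opened locker 3, so this case is ruled out; weight (1/3)·0 = 0.
The weights sum to 3/7.
So P(the prize voucher in locker 1 | the attendant opened locker 3) = (1/3) / (3/7) = 7/9.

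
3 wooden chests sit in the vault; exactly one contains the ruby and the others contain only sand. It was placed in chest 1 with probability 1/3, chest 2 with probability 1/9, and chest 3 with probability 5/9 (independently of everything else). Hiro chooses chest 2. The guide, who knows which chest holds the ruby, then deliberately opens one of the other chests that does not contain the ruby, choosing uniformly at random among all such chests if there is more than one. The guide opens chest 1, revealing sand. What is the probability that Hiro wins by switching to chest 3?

10/11

Condition on the true location of the ruby.
If it is in chest 1 (prior 1/3): the guide opened chest 1, so this case is ruled out; weight (1/3)·0 = 0.
If it is in chest 2 (prior 1/9): the guide has 2 equally likely choices, so probability 1/2; weight (1/9)·(1/2) = 1/18.
If it is in chest 3 (prior 5/9): the guide has no choice, probability 1; weight (5/9)·1 = 5/9.
The weights sum to 11/18.
So P(the ruby in chest 3 | the guide opened chest 1) = (5/9) / (11/18) = 10/11.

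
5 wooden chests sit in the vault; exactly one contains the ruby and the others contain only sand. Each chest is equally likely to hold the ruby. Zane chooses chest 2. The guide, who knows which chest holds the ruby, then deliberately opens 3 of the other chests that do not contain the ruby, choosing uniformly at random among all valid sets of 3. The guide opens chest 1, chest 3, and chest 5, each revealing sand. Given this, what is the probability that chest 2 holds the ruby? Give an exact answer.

1/5

Consider each possible location of the ruby in turn.
If it is in any of chests 1, 3, and 5 (prior 1/5 each): that chest was opened and seen not to hold the prize — ruled out; weight (1/5)·0 = 0 each.
If it is in chest 2 (prior 1/5): the guide has 4 equally likely choices, so probability 1/4; weight (1/5)·(1/4) = 1/20.
If it is in chest 4 (prior 1/5): the guide has no choice, probability 1; weight (1/5)·1 = 1/5.
The weights sum to 1/4.
So P(the ruby in chest 2 | the guide opened chest 1, chest 3, and chest 5) = (1/20) / (1/4) = 1/5.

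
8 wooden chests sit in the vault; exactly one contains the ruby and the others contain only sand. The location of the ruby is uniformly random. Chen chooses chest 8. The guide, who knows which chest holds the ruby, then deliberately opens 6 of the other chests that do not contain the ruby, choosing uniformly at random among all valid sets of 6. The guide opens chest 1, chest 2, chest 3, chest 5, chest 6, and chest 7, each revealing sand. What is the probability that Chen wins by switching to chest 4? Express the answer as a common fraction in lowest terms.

Consider each possible location of the ruby in turn.
If it is in any of chests 1, 2, 3, 5, 6, and 7 (prior 1/8 each): that chest was opened and seen not to hold the prize — ruled out; weight (1/8)·0 = 0 each.
If it is in chest 4 (prior 1/8): the guide has no choice, probability 1; weight (1/8)·1 = 1/8.
If it is in chest 8 (prior 1/8): the guide has 7 equally likely choices, so probability 1/7; weight (1/8)·(1/7) = 1/56.
The weights sum to 1/7.
So P(the ruby in chest 4 | the guide opened chest 1, chest 2, chest 3, chest 5, chest 6, and chest 7) = (1/8) / (1/7) = 7/8.

7/8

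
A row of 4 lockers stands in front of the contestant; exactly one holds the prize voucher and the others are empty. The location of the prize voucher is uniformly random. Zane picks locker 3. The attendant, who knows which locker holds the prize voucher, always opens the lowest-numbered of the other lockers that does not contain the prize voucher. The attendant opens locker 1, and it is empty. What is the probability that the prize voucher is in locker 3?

Condition on the true location of the prize voucher.
If it is in locker 1 (prior 1/4): the attendant opened locker 1, so this case is ruled out; weight (1/4)·0 = 0.
If it is in any of lockers 2, 3, and 4 (prior 1/4 each): locker 1 is the lowest-numbered option available, probability 1; weight (1/4)·1 = 1/4 each.
The weights sum to 3/4.
So P(the prize voucher in locker 3 | the attendant opened locker 1) = (1/4) / (3/4) = 1/3.

1/3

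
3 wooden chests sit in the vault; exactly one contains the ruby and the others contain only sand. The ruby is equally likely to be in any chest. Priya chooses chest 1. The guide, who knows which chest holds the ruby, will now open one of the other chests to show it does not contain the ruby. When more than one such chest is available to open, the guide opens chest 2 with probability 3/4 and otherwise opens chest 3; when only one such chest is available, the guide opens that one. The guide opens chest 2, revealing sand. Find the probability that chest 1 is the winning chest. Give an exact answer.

Consider each possible location of the ruby in turn.
If it is in chest 1 (prior 1/3): chest 2 is available, opened with probability 3/4; weight (1/3)·(3/4) = 1/4.
If it is in chest 2 (prior 1/3): the guide opened chest 2, so this case is ruled out; weight (1/3)·0 = 0.
If it is in chest 3 (prior 1/3): only chest 2 is available, probability 1; weight (1/3)·1 = 1/3.
The weights sum to 7/12.
So P(the ruby in chest 1 | the guide opened chest 2) = (1/4) / (7/12) = 3/7.

3/7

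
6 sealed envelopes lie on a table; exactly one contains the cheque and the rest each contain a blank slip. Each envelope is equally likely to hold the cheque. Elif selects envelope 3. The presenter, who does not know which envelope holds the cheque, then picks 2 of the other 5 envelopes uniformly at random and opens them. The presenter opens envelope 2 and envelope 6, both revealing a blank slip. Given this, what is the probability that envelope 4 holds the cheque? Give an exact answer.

1/4

Apply Bayes' rule, conditioning on where the cheque actually is.
If it is in any of envelopes 1, 3, 4, and 5 (prior 1/6 each): the presenter picks exactly this set with probability 1/10 regardless, and none is the prize; weight (1/6)·(1/10) = 1/60 each.
If it is in either of envelopes 2 and 6 (prior 1/6 each): that envelope was opened and seen not to hold the prize — ruled out; weight (1/6)·0 = 0 each.
The weights sum to 1/15.
So P(the cheque in envelope 4 | the presenter opened envelope 2 and envelope 6) = (1/60) / (1/15) = 1/4.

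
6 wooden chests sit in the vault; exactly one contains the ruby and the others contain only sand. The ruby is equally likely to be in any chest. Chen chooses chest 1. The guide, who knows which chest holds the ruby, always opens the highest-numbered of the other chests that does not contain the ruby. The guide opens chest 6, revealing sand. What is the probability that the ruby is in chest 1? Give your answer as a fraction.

Consider each possible location of the ruby in turn.
If it is in any of chests 1, 2, 3, 4, and 5 (prior 1/6 each): chest 6 is the highest-numbered option available, probability 1; weight (1/6)·1 = 1/6 each.
If it is in chest 6 (prior 1/6): the guide opened chest 6, so this case is ruled out; weight (1/6)·0 = 0.
The weights sum to 5/6.
So P(the ruby in chest 1 | the guide opened chest 6) = (1/6) / (5/6) = 1/5.

1/5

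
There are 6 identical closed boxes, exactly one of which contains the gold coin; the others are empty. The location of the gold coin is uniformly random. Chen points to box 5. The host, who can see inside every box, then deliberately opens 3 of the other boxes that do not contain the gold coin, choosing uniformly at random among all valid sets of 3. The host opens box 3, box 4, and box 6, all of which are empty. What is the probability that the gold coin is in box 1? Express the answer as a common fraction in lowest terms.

5/12

Apply Bayes' rule, conditioning on where the gold coin actually is.
If it is in either of boxes 1 and 2 (prior 1/6 each): the host has 4 equally likely choices, so probability 1/4; weight (1/6)·(1/4) = 1/24 each.
If it is in any of boxes 3, 4, and 6 (prior 1/6 each): that box was opened and seen not to hold the prize — ruled out; weight (1/6)·0 = 0 each.
If it is in box 5 (prior 1/6): the host has 10 equally likely choices, so probability 1/10; weight (1/6)·(1/10) = 1/60.
The weights sum to 1/10.
So P(the gold coin in box 1 | the host opened box 3, box 4, and box 6) = (1/24) / (1/10) = 5/12.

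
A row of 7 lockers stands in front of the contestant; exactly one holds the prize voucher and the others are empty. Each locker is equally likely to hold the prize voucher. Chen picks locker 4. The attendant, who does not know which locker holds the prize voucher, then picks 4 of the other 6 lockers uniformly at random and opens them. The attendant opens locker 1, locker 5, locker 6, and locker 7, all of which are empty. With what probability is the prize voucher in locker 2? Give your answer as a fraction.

1/3

Consider each possible location of the prize voucher in turn.
If it is in any of lockers 1, 5, 6, and 7 (prior 1/7 each): that locker was opened and seen not to hold the prize — ruled out; weight (1/7)·0 = 0 each.
If it is in any of lockers 2, 3, and 4 (prior 1/7 each): the attendant picks exactly this set with probability 1/15 regardless, and none is the prize; weight (1/7)·(1/15) = 1/105 each.
The weights sum to 1/35.
So P(the prize voucher in locker 2 | the attendant opened locker 1, locker 5, locker 6, and locker 7) = (1/105) / (1/35) = 1/3.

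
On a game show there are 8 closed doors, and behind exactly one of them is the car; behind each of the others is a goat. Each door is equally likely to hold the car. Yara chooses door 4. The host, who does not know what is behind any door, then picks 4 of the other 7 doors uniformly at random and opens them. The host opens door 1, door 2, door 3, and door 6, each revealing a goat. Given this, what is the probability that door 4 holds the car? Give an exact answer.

1/4

Consider each possible location of the car in turn.
If it is behind any of doors 1, 2, 3, and 6 (prior 1/8 each): that door was opened and seen not to hold the prize — ruled out; weight (1/8)·0 = 0 each.
If it is behind any of doors 4, 5, 7, and 8 (prior 1/8 each): the host picks exactly this set with probability 1/35 regardless, and none is the prize; weight (1/8)·(1/35) = 1/280 each.
The weights sum to 1/70.
So P(the car behind door 4 | the host opened door 1, door 2, door 3, and door 6) = (1/280) / (1/70) = 1/4.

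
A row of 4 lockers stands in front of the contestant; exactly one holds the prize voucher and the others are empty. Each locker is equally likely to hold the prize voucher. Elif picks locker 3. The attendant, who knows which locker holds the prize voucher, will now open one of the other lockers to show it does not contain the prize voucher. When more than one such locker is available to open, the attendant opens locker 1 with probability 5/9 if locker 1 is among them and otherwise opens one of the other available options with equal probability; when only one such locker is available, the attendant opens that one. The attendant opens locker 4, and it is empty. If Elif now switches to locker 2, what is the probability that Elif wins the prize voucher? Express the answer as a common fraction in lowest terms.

Consider each possible location of the prize voucher in turn.
If it is in locker 1 (prior 1/4): locker 1 holds the prize so is unavailable; the attendant chooses uniformly among the 2 others, probability 1/2; weight (1/4)·(1/2) = 1/8.
If it is in locker 2 (prior 1/4): locker 1 is available but not opened, probability 4/9; weight (1/4)·(4/9) = 1/9.
If it is in locker 3 (prior 1/4): locker 1 is available but not opened; locker 4 gets probability (1 − 5/9)/2 = 2/9; weight (1/4)·(2/9) = 1/18.
If it is in locker 4 (prior 1/4): the attendant opened locker 4, so this case is ruled out; weight (1/4)·0 = 0.
The weights sum to 7/24.
So P(the prize voucher in locker 2 | the attendant opened locker 4) = (1/9) / (7/24) = 8/21.

8/21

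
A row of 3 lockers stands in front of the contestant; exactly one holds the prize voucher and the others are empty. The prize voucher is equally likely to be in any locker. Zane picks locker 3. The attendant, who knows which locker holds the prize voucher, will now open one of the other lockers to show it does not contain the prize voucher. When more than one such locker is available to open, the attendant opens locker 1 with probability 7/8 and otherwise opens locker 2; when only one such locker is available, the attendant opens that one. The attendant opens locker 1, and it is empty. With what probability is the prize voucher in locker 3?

7/15

Apply Bayes' rule, conditioning on where the prize voucher actually is.
If it is in locker 1 (prior 1/3): the attendant opened locker 1, so this case is ruled out; weight (1/3)·0 = 0.
If it is in locker 2 (prior 1/3): only locker 1 is available, probability 1; weight (1/3)·1 = 1/3.
If it is in locker 3 (prior 1/3): locker 1 is available, opened with probability 7/8; weight (1/3)·(7/8) = 7/24.
The weights sum to 5/8.
So P(the prize voucher in locker 3 | the attendant opened locker 1) = (7/24) / (5/8) = 7/15.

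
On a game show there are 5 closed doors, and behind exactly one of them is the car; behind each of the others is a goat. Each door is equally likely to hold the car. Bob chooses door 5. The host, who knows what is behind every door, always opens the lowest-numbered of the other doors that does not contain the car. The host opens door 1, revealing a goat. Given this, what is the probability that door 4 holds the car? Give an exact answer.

Condition on the true location of the car.
If it is behind door 1 (prior 1/5): the host opened door 1, so this case is ruled out; weight (1/5)·0 = 0.
If it is behind any of doors 2, 3, 4, and 5 (prior 1/5 each): door 1 is the lowest-numbered option available, probability 1; weight (1/5)·1 = 1/5 each.
The weights sum to 4/5.
So P(the car behind door 4 | the host opened door 1) = (1/5) / (4/5) = 1/4.

1/4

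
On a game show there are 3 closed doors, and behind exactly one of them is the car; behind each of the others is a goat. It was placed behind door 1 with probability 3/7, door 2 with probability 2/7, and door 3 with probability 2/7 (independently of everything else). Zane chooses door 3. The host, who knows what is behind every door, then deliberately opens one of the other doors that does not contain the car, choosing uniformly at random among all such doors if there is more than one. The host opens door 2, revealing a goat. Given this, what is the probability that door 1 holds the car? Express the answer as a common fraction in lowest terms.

Condition on the true location of the car.
If it is behind door 1 (prior 3/7): the host has no choice, probability 1; weight (3/7)·1 = 3/7.
If it is behind door 2 (prior 2/7): the host opened door 2, so this case is ruled out; weight (2/7)·0 = 0.
If it is behind door 3 (prior 2/7): the host has 2 equally likely choices, so probability 1/2; weight (2/7)·(1/2) = 1/7.
The weights sum to 4/7.
So P(the car behind door 1 | the host opened door 2) = (3/7) / (4/7) = 3/4.

3/4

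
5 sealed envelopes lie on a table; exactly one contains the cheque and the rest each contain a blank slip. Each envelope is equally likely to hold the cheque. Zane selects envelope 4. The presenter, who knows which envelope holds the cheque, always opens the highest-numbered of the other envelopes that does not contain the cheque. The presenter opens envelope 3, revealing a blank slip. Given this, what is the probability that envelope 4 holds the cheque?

Consider each possible location of the cheque in turn.
If it is in any of envelopes 1, 2, and 4 (prior 1/5 each): the presenter would have opened envelope 5 instead, probability 0; weight (1/5)·0 = 0 each.
If it is in envelope 3 (prior 1/5): the presenter opened envelope 3, so this case is ruled out; weight (1/5)·0 = 0.
If it is in envelope 5 (prior 1/5): envelope 3 is the highest-numbered option available, probability 1; weight (1/5)·1 = 1/5.
The weights sum to 1/5.
So P(the cheque in envelope 4 | the presenter opened envelope 3) = 0 / (1/5) = 0.

0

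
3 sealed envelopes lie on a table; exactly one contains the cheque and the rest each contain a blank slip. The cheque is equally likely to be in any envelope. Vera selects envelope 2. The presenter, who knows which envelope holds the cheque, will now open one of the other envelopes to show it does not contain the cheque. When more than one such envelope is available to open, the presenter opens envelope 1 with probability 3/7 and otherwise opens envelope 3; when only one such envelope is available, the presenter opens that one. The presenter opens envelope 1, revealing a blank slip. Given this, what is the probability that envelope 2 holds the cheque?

Condition on the true location of the cheque.
If it is in envelope 1 (prior 1/3): the presenter opened envelope 1, so this case is ruled out; weight (1/3)·0 = 0.
If it is in envelope 2 (prior 1/3): envelope 1 is available, opened with probability 3/7; weight (1/3)·(3/7) = 1/7.
If it is in envelope 3 (prior 1/3): only envelope 1 is available, probability 1; weight (1/3)·1 = 1/3.
The weights sum to 10/21.
So P(the cheque in envelope 2 | the presenter opened envelope 1) = (1/7) / (10/21) = 3/10.

3/10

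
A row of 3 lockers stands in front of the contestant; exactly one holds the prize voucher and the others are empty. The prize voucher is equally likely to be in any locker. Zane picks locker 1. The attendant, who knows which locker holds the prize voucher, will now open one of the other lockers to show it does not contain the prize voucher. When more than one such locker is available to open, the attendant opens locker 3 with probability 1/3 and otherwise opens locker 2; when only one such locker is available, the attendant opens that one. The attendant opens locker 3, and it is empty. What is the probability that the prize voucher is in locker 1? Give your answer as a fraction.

Apply Bayes' rule, conditioning on where the prize voucher actually is.
If it is in locker 1 (prior 1/3): locker 3 is available, opened with probability 1/3; weight (1/3)·(1/3) = 1/9.
If it is in locker 2 (prior 1/3): only locker 3 is available, probability 1; weight (1/3)·1 = 1/3.
If it is in locker 3 (prior 1/3): the attendant opened locker 3, so this case is ruled out; weight (1/3)·0 = 0.
The weights sum to 4/9.
So P(the prize voucher in locker 1 | the attendant opened locker 3) = (1/9) / (4/9) = 1/4.

1/4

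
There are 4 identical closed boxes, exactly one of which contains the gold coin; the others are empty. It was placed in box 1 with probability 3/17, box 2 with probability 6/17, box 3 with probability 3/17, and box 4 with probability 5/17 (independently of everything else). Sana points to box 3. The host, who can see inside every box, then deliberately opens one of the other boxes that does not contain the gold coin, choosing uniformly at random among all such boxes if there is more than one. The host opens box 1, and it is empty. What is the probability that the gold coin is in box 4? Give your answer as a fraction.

Apply Bayes' rule, conditioning on where the gold coin actually is.
If it is in box 1 (prior 3/17): the host opened box 1, so this case is ruled out; weight (3/17)·0 = 0.
If it is in box 2 (prior 6/17): the host has 2 equally likely choices, so probability 1/2; weight (6/17)·(1/2) = 3/17.
If it is in box 3 (prior 3/17): the host has 3 equally likely choices, so probability 1/3; weight (3/17)·(1/3) = 1/17.
If it is in box 4 (prior 5/17): the host has 2 equally likely choices, so probability 1/2; weight (5/17)·(1/2) = 5/34.
The weights sum to 13/34.
So P(the gold coin in box 4 | the host opened box 1) = (5/34) / (13/34) = 5/13.

5/13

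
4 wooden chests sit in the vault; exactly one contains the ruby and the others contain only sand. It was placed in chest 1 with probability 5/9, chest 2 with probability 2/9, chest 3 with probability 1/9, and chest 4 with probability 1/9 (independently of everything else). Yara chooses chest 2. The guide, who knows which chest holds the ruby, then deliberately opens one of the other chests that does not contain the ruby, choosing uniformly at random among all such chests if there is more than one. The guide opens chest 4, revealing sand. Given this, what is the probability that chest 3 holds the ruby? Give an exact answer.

3/22

Consider each possible location of the ruby in turn.
If it is in chest 1 (prior 5/9): the guide has 2 equally likely choices, so probability 1/2; weight (5/9)·(1/2) = 5/18.
If it is in chest 2 (prior 2/9): the guide has 3 equally likely choices, so probability 1/3; weight (2/9)·(1/3) = 2/27.
If it is in chest 3 (prior 1/9): the guide has 2 equally likely choices, so probability 1/2; weight (1/9)·(1/2) = 1/18.
If it is in chest 4 (prior 1/9): the guide opened chest 4, so this case is ruled out; weight (1/9)·0 = 0.
The weights sum to 11/27.
So P(the ruby in chest 3 | the guide opened chest 4) = (1/18) / (11/27) = 3/22.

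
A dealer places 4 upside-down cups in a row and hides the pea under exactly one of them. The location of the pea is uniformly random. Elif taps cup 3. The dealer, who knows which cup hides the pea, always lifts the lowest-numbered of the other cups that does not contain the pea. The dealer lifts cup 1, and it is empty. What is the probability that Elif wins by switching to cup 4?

1/3

Consider each possible location of the pea in turn.
If it is under cup 1 (prior 1/4): the dealer opened cup 1, so this case is ruled out; weight (1/4)·0 = 0.
If it is under any of cups 2, 3, and 4 (prior 1/4 each): cup 1 is the lowest-numbered option available, probability 1; weight (1/4)·1 = 1/4 each.
The weights sum to 3/4.
So P(the pea under cup 4 | the dealer opened cup 1) = (1/4) / (3/4) = 1/3.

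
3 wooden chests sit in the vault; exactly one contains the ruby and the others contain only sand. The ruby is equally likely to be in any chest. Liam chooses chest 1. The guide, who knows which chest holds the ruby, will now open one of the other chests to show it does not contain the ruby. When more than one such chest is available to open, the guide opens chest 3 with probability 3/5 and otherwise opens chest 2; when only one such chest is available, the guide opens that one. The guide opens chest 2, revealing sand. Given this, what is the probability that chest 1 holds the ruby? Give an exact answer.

Apply Bayes' rule, conditioning on where the ruby actually is.
If it is in chest 1 (prior 1/3): chest 3 is available but not opened, probability 2/5; weight (1/3)·(2/5) = 2/15.
If it is in chest 2 (prior 1/3): the guide opened chest 2, so this case is ruled out; weight (1/3)·0 = 0.
If it is in chest 3 (prior 1/3): only chest 2 is available, probability 1; weight (1/3)·1 = 1/3.
The weights sum to 7/15.
So P(the ruby in chest 1 | the guide opened chest 2) = (2/15) / (7/15) = 2/7.

2/7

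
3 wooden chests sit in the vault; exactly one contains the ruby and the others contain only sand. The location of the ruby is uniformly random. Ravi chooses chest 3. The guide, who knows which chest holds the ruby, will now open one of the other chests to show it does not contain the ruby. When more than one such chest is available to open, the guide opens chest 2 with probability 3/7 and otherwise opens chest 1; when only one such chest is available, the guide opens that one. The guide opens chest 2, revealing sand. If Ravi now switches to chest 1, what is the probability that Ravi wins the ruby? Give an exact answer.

Apply Bayes' rule, conditioning on where the ruby actually is.
If it is in chest 1 (prior 1/3): only chest 2 is available, probability 1; weight (1/3)·1 = 1/3.
If it is in chest 2 (prior 1/3): the guide opened chest 2, so this case is ruled out; weight (1/3)·0 = 0.
If it is in chest 3 (prior 1/3): chest 2 is available, opened with probability 3/7; weight (1/3)·(3/7) = 1/7.
The weights sum to 10/21.
So P(the ruby in chest 1 | the guide opened chest 2) = (1/3) / (10/21) = 7/10.

7/10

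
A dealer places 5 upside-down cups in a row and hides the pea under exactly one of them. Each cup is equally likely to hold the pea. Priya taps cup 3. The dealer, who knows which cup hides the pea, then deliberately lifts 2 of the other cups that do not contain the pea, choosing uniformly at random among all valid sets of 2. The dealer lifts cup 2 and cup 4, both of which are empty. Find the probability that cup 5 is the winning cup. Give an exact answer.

2/5

Condition on the true location of the pea.
If it is under either of cups 1 and 5 (prior 1/5 each): the dealer has 3 equally likely choices, so probability 1/3; weight (1/5)·(1/3) = 1/15 each.
If it is under either of cups 2 and 4 (prior 1/5 each): that cup was opened and seen not to hold the prize — ruled out; weight (1/5)·0 = 0 each.
If it is under cup 3 (prior 1/5): the dealer has 6 equally likely choices, so probability 1/6; weight (1/5)·(1/6) = 1/30.
The weights sum to 1/6.
So P(the pea under cup 5 | the dealer opened cup 2 and cup 4) = (1/15) / (1/6) = 2/5.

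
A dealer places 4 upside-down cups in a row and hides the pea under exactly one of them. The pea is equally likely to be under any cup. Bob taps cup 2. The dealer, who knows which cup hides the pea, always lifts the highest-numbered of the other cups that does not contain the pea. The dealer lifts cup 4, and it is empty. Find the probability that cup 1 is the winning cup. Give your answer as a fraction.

1/3

Apply Bayes' rule, conditioning on where the pea actually is.
If it is under any of cups 1, 2, and 3 (prior 1/4 each): cup 4 is the highest-numbered option available, probability 1; weight (1/4)·1 = 1/4 each.
If it is under cup 4 (prior 1/4): the dealer opened cup 4, so this case is ruled out; weight (1/4)·0 = 0.
The weights sum to 3/4.
So P(the pea under cup 1 | the dealer opened cup 4) = (1/4) / (3/4) = 1/3.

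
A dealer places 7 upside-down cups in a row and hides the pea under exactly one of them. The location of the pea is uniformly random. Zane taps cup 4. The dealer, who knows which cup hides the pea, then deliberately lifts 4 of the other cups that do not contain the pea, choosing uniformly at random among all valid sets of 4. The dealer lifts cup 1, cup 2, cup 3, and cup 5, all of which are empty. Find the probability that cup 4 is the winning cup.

Apply Bayes' rule, conditioning on where the pea actually is.
If it is under any of cups 1, 2, 3, and 5 (prior 1/7 each): that cup was opened and seen not to hold the prize — ruled out; weight (1/7)·0 = 0 each.
If it is under cup 4 (prior 1/7): the dealer has 15 equally likely choices, so probability 1/15; weight (1/7)·(1/15) = 1/105.
If it is under either of cups 6 and 7 (prior 1/7 each): the dealer has 5 equally likely choices, so probability 1/5; weight (1/7)·(1/5) = 1/35 each.
The weights sum to 1/15.
So P(the pea under cup 4 | the dealer opened cup 1, cup 2, cup 3, and cup 5) = (1/105) / (1/15) = 1/7.

1/7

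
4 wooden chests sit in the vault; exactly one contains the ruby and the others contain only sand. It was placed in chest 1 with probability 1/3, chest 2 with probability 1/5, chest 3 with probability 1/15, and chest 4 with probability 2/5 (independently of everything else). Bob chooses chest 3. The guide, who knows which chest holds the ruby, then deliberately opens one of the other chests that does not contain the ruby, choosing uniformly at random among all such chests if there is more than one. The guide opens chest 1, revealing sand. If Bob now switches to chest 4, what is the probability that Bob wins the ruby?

Consider each possible location of the ruby in turn.
If it is in chest 1 (prior 1/3): the guide opened chest 1, so this case is ruled out; weight (1/3)·0 = 0.
If it is in chest 2 (prior 1/5): the guide has 2 equally likely choices, so probability 1/2; weight (1/5)·(1/2) = 1/10.
If it is in chest 3 (prior 1/15): the guide has 3 equally likely choices, so probability 1/3; weight (1/15)·(1/3) = 1/45.
If it is in chest 4 (prior 2/5): the guide has 2 equally likely choices, so probability 1/2; weight (2/5)·(1/2) = 1/5.
The weights sum to 29/90.
So P(the ruby in chest 4 | the guide opened chest 1) = (1/5) / (29/90) = 18/29.

18/29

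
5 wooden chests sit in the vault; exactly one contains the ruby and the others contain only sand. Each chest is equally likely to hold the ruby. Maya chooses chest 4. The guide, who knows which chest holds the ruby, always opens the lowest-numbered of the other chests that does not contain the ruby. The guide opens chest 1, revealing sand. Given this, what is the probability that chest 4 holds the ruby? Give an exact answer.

Apply Bayes' rule, conditioning on where the ruby actually is.
If it is in chest 1 (prior 1/5): the guide opened chest 1, so this case is ruled out; weight (1/5)·0 = 0.
If it is in any of chests 2, 3, 4, and 5 (prior 1/5 each): chest 1 is the lowest-numbered option available, probability 1; weight (1/5)·1 = 1/5 each.
The weights sum to 4/5.
So P(the ruby in chest 4 | the guide opened chest 1) = (1/5) / (4/5) = 1/4.

1/4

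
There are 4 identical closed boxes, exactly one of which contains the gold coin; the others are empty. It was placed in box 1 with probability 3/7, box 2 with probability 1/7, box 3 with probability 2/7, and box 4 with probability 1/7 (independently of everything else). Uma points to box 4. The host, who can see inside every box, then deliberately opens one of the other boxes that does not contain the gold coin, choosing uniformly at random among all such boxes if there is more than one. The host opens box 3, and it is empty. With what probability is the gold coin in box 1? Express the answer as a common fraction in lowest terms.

Apply Bayes' rule, conditioning on where the gold coin actually is.
If it is in box 1 (prior 3/7): the host has 2 equally likely choices, so probability 1/2; weight (3/7)·(1/2) = 3/14.
If it is in box 2 (prior 1/7): the host has 2 equally likely choices, so probability 1/2; weight (1/7)·(1/2) = 1/14.
If it is in box 3 (prior 2/7): the host opened box 3, so this case is ruled out; weight (2/7)·0 = 0.
If it is in box 4 (prior 1/7): the host has 3 equally likely choices, so probability 1/3; weight (1/7)·(1/3) = 1/21.
The weights sum to 1/3.
So P(the gold coin in box 1 | the host opened box 3) = (3/14) / (1/3) = 9/14.

9/14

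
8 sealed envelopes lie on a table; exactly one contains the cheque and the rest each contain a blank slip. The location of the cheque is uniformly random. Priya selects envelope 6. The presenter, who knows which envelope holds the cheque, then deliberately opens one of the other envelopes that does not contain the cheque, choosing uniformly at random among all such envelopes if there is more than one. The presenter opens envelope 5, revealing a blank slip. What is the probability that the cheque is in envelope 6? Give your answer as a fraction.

1/8

Apply Bayes' rule, conditioning on where the cheque actually is.
If it is in any of envelopes 1, 2, 3, 4, 7, and 8 (prior 1/8 each): the presenter has 6 equally likely choices, so probability 1/6; weight (1/8)·(1/6) = 1/48 each.
If it is in envelope 5 (prior 1/8): the presenter opened envelope 5, so this case is ruled out; weight (1/8)·0 = 0.
If it is in envelope 6 (prior 1/8): the presenter has 7 equally likely choices, so probability 1/7; weight (1/8)·(1/7) = 1/56.
The weights sum to 1/7.
So P(the cheque in envelope 6 | the presenter opened envelope 5) = (1/56) / (1/7) = 1/8.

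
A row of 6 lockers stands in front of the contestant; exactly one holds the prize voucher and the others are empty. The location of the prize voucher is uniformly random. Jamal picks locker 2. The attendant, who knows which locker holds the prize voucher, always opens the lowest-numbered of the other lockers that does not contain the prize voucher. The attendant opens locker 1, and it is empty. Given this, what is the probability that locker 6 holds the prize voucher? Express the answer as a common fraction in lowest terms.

Condition on the true location of the prize voucher.
If it is in locker 1 (prior 1/6): the attendant opened locker 1, so this case is ruled out; weight (1/6)·0 = 0.
If it is in any of lockers 2, 3, 4, 5, and 6 (prior 1/6 each): locker 1 is the lowest-numbered option available, probability 1; weight (1/6)·1 = 1/6 each.
The weights sum to 5/6.
So P(the prize voucher in locker 6 | the attendant opened locker 1) = (1/6) / (5/6) = 1/5.

1/5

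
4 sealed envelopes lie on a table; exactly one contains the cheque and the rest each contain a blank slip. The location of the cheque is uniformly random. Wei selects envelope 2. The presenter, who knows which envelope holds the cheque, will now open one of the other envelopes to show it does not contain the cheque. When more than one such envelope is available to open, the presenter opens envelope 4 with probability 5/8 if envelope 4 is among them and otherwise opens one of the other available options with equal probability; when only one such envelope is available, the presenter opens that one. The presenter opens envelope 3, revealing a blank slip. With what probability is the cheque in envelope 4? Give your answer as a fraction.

Condition on the true location of the cheque.
If it is in envelope 1 (prior 1/4): envelope 4 is available but not opened, probability 3/8; weight (1/4)·(3/8) = 3/32.
If it is in envelope 2 (prior 1/4): envelope 4 is available but not opened; envelope 3 gets probability (1 − 5/8)/2 = 3/16; weight (1/4)·(3/16) = 3/64.
If it is in envelope 3 (prior 1/4): the presenter opened envelope 3, so this case is ruled out; weight (1/4)·0 = 0.
If it is in envelope 4 (prior 1/4): envelope 4 holds the prize so is unavailable; the presenter chooses uniformly among the 2 others, probability 1/2; weight (1/4)·(1/2) = 1/8.
The weights sum to 17/64.
So P(the cheque in envelope 4 | the presenter opened envelope 3) = (1/8) / (17/64) = 8/17.

8/17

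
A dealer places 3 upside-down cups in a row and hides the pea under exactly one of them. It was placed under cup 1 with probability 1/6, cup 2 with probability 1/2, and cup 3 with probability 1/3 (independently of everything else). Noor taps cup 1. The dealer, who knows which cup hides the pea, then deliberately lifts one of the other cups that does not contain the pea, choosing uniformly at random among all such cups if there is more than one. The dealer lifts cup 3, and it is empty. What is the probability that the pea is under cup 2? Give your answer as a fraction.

Apply Bayes' rule, conditioning on where the pea actually is.
If it is under cup 1 (prior 1/6): the dealer has 2 equally likely choices, so probability 1/2; weight (1/6)·(1/2) = 1/12.
If it is under cup 2 (prior 1/2): the dealer has no choice, probability 1; weight (1/2)·1 = 1/2.
If it is under cup 3 (prior 1/3): the dealer opened cup 3, so this case is ruled out; weight (1/3)·0 = 0.
The weights sum to 7/12.
So P(the pea under cup 2 | the dealer opened cup 3) = (1/2) / (7/12) = 6/7.

6/7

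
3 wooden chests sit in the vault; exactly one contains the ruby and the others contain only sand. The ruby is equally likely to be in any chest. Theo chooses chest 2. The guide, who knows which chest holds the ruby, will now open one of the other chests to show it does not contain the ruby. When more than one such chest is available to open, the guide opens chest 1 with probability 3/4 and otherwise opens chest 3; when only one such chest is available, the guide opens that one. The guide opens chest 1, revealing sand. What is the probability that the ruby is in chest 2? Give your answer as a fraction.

Condition on the true location of the ruby.
If it is in chest 1 (prior 1/3): the guide opened chest 1, so this case is ruled out; weight (1/3)·0 = 0.
If it is in chest 2 (prior 1/3): chest 1 is available, opened with probability 3/4; weight (1/3)·(3/4) = 1/4.
If it is in chest 3 (prior 1/3): only chest 1 is available, probability 1; weight (1/3)·1 = 1/3.
The weights sum to 7/12.
So P(the ruby in chest 2 | the guide opened chest 1) = (1/4) / (7/12) = 3/7.

3/7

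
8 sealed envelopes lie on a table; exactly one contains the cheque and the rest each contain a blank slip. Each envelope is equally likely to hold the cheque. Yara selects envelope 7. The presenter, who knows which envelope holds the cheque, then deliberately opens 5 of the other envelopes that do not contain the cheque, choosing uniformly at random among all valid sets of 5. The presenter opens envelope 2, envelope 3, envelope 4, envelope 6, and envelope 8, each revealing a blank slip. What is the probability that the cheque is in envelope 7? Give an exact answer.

Condition on the true location of the cheque.
If it is in either of envelopes 1 and 5 (prior 1/8 each): the presenter has 6 equally likely choices, so probability 1/6; weight (1/8)·(1/6) = 1/48 each.
If it is in any of envelopes 2, 3, 4, 6, and 8 (prior 1/8 each): that envelope was opened and seen not to hold the prize — ruled out; weight (1/8)·0 = 0 each.
If it is in envelope 7 (prior 1/8): the presenter has 21 equally likely choices, so probability 1/21; weight (1/8)·(1/21) = 1/168.
The weights sum to 1/21.
So P(the cheque in envelope 7 | the presenter opened envelope 2, envelope 3, envelope 4, envelope 6, and envelope 8) = (1/168) / (1/21) = 1/8.

1/8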